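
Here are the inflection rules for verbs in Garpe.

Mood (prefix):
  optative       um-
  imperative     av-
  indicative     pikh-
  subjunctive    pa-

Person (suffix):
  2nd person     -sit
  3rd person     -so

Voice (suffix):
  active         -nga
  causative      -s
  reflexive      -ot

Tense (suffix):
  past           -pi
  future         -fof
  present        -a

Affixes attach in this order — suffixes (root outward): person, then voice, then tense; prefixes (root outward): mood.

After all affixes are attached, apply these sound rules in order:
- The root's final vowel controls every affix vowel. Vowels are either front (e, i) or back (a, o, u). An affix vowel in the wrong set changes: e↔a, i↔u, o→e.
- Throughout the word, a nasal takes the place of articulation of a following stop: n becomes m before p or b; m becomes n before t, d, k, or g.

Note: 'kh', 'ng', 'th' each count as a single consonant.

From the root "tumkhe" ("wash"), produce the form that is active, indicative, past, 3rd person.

pikhtumkhesengepi

Attach person 3rd person -so → tumkheso.
Attach voice active -nga → tumkhesonga.
Attach tense past -pi → tumkhesongapi.
Attach mood indicative pikh- → pikhtumkhesongapi.
Apply vowel harmony: pikhtumkhesongapi → pikhtumkhesengepi.
Nasal assimilation: no change.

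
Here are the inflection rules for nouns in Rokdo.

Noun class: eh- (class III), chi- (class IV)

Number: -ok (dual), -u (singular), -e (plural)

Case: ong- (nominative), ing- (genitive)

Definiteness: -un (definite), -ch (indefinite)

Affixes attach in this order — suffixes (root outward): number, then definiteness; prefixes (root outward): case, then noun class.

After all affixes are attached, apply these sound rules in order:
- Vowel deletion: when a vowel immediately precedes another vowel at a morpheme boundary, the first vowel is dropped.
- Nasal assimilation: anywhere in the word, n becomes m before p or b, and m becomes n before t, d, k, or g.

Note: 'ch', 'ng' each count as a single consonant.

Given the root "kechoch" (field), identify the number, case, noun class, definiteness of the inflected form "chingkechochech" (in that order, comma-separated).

plural, genitive, class IV, indefinite

Segment: chi-ing-kechoch-e-ch.
number: -e → plural.
case: ing- → genitive.
noun class: chi- → class IV.
definiteness: -ch → indefinite.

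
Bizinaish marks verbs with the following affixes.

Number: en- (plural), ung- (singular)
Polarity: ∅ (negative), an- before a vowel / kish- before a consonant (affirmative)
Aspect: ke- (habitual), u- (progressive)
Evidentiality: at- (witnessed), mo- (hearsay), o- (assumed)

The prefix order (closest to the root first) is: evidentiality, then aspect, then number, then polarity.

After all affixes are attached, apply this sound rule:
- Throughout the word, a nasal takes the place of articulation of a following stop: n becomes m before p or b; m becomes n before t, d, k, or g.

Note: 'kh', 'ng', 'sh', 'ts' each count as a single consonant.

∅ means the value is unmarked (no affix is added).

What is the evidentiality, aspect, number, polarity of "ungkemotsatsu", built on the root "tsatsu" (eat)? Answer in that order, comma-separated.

hearsay, habitual, singular, negative

Segment: ung-ke-mo-tsatsu.
evidentiality: mo- → hearsay.
aspect: ke- → habitual.
number: ung- → singular.
polarity: ∅ → negative.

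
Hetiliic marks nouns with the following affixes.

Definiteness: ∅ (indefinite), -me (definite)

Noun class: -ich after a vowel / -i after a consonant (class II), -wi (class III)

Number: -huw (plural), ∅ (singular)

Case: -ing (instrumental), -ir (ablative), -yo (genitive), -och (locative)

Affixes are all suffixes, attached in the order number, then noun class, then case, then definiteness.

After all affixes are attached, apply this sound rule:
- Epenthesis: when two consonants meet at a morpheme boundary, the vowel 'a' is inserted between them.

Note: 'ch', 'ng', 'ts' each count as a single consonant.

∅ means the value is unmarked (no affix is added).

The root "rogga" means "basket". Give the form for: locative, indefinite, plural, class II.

roggahuwioch

Attach number plural -huw → roggahuw.
Attach noun class class II -i (after consonant 'w') → roggahuwi.
Attach case locative -och → roggahuwioch.
definiteness = indefinite: zero marking, form stays roggahuwioch.
Epenthesis: no change.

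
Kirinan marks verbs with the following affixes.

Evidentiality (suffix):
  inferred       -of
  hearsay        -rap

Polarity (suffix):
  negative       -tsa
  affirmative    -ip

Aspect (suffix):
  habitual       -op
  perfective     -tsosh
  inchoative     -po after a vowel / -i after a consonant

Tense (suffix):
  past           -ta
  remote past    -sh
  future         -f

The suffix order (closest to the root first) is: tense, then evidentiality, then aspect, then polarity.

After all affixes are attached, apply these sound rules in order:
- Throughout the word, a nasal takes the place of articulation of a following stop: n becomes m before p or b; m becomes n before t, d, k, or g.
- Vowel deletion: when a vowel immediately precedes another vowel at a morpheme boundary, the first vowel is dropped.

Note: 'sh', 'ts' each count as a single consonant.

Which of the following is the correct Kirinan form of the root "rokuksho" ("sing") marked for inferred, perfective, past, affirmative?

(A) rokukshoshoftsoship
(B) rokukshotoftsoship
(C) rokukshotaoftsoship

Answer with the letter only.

Attach tense past -ta → rokukshota.
Attach evidentiality inferred -of → rokukshotaof.
Attach aspect perfective -tsosh → rokukshotaoftsosh.
Attach polarity affirmative -ip → rokukshotaoftsoship.
Nasal assimilation: no change.
Apply vowel deletion: rokukshotaoftsoship → rokukshotoftsoship.
So the correct form is rokukshotoftsoship, option (B).
(C) rokukshotaoftsoship is wrong: it fails to apply the sound rule(s).
(A) rokukshoshoftsoship is wrong: it uses remote past instead of past for tense.

B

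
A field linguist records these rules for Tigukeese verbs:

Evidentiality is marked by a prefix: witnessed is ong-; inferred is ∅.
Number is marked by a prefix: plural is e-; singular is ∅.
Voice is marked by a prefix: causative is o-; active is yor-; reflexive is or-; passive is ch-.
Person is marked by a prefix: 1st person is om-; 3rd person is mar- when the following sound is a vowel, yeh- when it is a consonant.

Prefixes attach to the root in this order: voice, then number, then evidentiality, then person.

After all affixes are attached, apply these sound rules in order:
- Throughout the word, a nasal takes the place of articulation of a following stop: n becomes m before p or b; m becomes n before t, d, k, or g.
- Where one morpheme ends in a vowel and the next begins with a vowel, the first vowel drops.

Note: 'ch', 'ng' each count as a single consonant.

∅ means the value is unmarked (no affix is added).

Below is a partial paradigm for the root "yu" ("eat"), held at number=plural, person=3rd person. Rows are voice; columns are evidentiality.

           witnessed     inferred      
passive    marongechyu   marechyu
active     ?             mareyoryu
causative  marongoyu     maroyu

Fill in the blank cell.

Attach voice active yor- → yoryu.
Attach number plural e- → eyoryu.
Attach evidentiality witnessed ong- → ongeyoryu.
Attach person 3rd person mar- (before vowel 'o') → marongeyoryu.
Nasal assimilation: no change.
Vowel deletion: no change.

marongeyoryu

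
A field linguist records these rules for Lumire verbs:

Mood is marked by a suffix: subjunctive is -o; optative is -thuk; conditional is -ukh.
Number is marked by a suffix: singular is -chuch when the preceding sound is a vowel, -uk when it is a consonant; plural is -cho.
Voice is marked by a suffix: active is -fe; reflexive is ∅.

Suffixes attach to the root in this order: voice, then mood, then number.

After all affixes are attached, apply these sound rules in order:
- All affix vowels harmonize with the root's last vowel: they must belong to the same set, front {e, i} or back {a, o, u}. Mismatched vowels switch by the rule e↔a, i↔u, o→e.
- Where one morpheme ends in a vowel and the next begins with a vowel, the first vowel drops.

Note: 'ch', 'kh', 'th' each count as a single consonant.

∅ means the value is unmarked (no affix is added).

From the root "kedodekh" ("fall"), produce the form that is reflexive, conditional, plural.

kedodekhikhche

voice = reflexive: zero marking, form stays kedodekh.
Attach mood conditional -ukh → kedodekhukh.
Attach number plural -cho → kedodekhukhcho.
Apply vowel harmony: kedodekhukhcho → kedodekhikhche.
Vowel deletion: no change.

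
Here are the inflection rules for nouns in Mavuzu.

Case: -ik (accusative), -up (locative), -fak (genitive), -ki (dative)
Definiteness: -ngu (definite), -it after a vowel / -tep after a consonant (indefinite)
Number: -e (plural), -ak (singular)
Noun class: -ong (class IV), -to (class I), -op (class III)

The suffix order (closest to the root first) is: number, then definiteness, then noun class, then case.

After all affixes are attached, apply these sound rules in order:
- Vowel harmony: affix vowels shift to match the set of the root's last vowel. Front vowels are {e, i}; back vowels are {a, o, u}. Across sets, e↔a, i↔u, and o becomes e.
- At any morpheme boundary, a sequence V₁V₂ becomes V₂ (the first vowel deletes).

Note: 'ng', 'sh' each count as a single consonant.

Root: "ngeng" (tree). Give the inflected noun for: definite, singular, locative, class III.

ngengekngepip

Attach number singular -ak → ngengak.
Attach definiteness definite -ngu → ngengakngu.
Attach noun class class III -op → ngengaknguop.
Attach case locative -up → ngengaknguopup.
Apply vowel harmony: ngengaknguopup → ngengekngiepip.
Apply vowel deletion: ngengekngiepip → ngengekngepip.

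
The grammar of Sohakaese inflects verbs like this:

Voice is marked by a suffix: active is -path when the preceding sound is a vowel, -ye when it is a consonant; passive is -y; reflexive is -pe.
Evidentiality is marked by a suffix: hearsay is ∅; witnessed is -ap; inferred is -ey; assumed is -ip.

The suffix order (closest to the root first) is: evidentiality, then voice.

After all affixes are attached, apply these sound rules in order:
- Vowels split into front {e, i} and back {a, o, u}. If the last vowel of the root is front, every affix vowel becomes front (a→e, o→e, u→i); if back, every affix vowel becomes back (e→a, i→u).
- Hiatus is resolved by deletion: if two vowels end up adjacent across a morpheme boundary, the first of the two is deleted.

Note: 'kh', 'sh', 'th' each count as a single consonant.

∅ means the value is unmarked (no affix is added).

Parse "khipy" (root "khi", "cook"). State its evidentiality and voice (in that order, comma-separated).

Segment: khi-ip-y.
evidentiality: -ip → assumed.
voice: -y → passive.

assumed, passive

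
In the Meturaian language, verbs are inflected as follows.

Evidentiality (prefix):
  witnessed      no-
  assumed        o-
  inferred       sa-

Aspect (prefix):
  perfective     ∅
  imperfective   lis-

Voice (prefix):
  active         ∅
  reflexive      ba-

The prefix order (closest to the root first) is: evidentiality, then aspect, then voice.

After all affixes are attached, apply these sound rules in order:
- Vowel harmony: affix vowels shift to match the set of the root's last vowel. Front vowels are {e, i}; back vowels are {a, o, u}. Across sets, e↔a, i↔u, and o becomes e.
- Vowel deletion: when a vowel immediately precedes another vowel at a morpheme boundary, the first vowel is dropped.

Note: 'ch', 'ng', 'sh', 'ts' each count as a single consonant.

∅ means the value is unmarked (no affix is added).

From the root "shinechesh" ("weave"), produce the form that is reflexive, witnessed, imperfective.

belisneshinechesh

Attach evidentiality witnessed no- → noshinechesh.
Attach aspect imperfective lis- → lisnoshinechesh.
Attach voice reflexive ba- → balisnoshinechesh.
Apply vowel harmony: balisnoshinechesh → belisneshinechesh.
Vowel deletion: no change.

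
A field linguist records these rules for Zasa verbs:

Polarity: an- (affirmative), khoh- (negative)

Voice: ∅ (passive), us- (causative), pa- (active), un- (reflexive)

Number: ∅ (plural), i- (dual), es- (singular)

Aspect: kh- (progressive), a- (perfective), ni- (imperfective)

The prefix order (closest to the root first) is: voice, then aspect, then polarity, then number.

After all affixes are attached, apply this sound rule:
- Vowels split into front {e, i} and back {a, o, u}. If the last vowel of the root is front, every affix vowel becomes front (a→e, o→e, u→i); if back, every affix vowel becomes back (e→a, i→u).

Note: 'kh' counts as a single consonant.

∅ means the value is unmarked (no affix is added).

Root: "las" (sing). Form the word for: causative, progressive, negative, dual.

ukhohkhuslas

Attach voice causative us- → uslas.
Attach aspect progressive kh- → khuslas.
Attach polarity negative khoh- → khohkhuslas.
Attach number dual i- → ikhohkhuslas.
Apply vowel harmony: ikhohkhuslas → ukhohkhuslas.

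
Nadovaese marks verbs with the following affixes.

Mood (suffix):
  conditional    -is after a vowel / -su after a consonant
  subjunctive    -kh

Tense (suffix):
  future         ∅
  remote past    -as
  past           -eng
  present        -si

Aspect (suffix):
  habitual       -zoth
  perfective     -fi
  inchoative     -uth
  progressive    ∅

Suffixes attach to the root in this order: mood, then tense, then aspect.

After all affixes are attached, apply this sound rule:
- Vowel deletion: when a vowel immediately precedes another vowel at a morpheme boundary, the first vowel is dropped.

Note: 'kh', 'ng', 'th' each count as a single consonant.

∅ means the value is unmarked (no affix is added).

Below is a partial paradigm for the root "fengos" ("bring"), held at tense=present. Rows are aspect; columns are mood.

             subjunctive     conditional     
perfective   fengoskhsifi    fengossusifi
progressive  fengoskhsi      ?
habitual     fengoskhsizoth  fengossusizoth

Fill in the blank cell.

Attach mood conditional -su (after consonant 's') → fengossu.
Attach tense present -si → fengossusi.
aspect = progressive: zero marking, form stays fengossusi.
Vowel deletion: no change.

fengossusi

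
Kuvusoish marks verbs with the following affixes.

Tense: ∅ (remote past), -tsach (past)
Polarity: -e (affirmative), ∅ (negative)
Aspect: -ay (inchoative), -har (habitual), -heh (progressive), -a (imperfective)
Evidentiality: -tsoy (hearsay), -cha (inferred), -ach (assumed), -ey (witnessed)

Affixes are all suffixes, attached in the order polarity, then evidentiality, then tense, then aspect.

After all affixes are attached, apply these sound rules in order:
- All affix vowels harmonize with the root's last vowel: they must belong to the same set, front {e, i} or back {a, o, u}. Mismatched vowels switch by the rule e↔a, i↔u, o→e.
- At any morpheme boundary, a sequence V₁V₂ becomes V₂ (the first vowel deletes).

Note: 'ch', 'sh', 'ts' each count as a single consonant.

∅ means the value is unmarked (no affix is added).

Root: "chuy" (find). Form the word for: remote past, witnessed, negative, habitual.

chuyayhar

polarity = negative: zero marking, form stays chuy.
Attach evidentiality witnessed -ey → chuyey.
tense = remote past: zero marking, form stays chuyey.
Attach aspect habitual -har → chuyeyhar.
Apply vowel harmony: chuyeyhar → chuyayhar.
Vowel deletion: no change.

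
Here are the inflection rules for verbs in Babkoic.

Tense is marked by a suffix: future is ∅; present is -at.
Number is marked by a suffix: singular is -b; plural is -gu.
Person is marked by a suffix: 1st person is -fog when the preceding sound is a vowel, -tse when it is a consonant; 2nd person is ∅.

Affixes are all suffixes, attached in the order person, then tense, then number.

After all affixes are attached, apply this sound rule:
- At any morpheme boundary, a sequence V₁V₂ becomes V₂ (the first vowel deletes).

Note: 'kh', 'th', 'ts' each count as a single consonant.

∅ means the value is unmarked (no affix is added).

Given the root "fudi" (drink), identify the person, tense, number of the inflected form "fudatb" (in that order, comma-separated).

Segment: fudi-at-b.
person: ∅ → 2nd person.
tense: -at → present.
number: -b → singular.

2nd person, present, singular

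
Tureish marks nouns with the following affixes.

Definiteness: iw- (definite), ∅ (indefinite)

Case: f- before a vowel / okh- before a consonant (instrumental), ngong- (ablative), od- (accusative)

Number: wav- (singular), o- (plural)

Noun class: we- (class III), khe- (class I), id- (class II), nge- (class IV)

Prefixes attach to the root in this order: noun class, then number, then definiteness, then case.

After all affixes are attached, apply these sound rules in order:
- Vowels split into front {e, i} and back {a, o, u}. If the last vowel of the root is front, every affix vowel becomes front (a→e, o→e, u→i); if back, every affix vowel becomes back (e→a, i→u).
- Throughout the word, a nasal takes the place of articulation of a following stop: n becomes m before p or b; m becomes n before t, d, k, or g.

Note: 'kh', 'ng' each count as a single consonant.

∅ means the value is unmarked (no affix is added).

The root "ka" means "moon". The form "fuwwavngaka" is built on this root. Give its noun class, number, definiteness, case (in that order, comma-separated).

class IV, singular, definite, instrumental

Segment: f-iw-wav-nge-ka.
noun class: nge- → class IV.
number: wav- → singular.
definiteness: iw- → definite.
case: f/okh- → instrumental.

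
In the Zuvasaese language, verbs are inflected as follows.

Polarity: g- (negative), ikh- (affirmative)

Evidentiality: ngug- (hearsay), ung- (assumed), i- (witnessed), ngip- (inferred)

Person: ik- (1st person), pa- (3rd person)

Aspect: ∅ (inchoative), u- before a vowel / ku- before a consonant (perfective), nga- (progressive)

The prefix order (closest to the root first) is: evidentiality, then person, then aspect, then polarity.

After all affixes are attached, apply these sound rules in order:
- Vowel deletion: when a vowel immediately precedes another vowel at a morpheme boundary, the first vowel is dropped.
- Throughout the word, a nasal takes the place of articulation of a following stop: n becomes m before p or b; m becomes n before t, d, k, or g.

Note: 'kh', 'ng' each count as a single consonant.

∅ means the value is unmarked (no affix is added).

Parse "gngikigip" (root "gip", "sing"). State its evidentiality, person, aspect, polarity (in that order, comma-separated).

witnessed, 1st person, progressive, negative

Segment: g-nga-ik-i-gip.
evidentiality: i- → witnessed.
person: ik- → 1st person.
aspect: nga- → progressive.
polarity: g- → negative.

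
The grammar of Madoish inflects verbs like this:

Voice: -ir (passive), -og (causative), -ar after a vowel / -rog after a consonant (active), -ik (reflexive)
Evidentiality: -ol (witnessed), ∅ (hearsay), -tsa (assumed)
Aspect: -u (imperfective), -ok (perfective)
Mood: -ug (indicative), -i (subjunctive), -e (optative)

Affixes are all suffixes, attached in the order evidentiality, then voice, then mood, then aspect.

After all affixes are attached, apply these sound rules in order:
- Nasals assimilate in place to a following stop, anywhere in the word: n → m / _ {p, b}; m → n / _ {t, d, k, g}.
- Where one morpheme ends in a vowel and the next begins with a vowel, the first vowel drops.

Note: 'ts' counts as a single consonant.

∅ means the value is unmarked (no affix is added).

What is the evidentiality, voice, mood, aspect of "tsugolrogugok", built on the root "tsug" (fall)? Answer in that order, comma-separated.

Segment: tsug-ol-rog-ug-ok.
evidentiality: -ol → witnessed.
voice: -ar/rog → active.
mood: -ug → indicative.
aspect: -ok → perfective.

witnessed, active, indicative, perfective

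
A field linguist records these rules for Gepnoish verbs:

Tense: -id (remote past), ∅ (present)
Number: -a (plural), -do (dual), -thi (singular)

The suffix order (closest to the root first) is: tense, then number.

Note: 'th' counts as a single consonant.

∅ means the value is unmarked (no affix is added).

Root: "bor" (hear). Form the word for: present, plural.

bora

tense = present: zero marking, form stays bor.
Attach number plural -a → bora.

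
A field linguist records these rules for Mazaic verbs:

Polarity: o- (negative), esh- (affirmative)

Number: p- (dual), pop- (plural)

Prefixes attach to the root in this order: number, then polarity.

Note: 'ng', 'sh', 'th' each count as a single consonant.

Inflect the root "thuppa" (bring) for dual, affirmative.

Attach number dual p- → pthuppa.
Attach polarity affirmative esh- → eshpthuppa.

eshpthuppa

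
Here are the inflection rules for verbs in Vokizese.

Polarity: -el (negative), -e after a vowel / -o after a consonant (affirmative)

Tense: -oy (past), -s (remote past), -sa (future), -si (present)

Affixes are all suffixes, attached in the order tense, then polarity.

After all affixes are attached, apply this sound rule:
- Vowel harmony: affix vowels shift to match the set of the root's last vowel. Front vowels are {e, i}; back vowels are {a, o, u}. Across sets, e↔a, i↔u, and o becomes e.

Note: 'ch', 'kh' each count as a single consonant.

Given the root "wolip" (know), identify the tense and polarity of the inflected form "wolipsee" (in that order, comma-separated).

Segment: wolip-sa-e.
tense: -sa → future.
polarity: -e/o → affirmative.

future, affirmative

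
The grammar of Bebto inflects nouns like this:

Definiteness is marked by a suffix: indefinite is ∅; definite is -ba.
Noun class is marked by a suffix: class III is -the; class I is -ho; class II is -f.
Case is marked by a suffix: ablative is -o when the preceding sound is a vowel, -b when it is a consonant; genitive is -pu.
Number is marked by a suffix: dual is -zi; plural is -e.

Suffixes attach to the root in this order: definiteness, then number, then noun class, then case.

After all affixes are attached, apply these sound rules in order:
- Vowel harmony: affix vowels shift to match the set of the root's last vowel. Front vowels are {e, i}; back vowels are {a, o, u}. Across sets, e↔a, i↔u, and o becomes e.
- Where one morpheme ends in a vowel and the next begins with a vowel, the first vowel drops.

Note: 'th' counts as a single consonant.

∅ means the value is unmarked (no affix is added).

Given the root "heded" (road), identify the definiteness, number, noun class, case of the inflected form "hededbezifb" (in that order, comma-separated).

Segment: heded-ba-zi-f-b.
definiteness: -ba → definite.
number: -zi → dual.
noun class: -f → class II.
case: -o/b → ablative.

definite, dual, class II, ablative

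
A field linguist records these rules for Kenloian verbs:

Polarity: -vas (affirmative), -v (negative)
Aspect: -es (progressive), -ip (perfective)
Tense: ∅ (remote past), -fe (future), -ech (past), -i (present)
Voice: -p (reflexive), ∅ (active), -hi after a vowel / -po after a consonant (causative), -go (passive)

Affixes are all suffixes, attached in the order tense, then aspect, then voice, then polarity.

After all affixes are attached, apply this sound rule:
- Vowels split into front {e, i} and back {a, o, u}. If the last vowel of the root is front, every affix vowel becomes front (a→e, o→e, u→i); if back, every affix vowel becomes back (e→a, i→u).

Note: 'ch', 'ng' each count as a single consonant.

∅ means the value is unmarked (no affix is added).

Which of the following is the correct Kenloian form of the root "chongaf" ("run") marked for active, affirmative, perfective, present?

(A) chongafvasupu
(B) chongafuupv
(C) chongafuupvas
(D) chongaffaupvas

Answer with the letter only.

C

Attach tense present -i → chongafi.
Attach aspect perfective -ip → chongafiip.
voice = active: zero marking, form stays chongafiip.
Attach polarity affirmative -vas → chongafiipvas.
Apply vowel harmony: chongafiipvas → chongafuupvas.
So the correct form is chongafuupvas, option (C).
(A) chongafvasupu is wrong: it has the affixes in the wrong order.
(D) chongaffaupvas is wrong: it uses future instead of present for tense.
(B) chongafuupv is wrong: it uses negative instead of affirmative for polarity.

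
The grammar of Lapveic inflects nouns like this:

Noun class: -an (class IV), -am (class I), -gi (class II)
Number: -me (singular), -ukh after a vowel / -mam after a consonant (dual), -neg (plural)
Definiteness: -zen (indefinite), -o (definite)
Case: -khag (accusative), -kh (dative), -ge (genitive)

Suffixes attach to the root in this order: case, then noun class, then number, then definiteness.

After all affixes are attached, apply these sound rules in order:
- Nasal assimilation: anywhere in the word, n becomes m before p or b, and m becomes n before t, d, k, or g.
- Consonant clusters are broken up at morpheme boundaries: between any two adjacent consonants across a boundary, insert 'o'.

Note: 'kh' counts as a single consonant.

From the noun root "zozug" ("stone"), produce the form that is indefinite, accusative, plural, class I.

zozugokhagamonegozen

Attach case accusative -khag → zozugkhag.
Attach noun class class I -am → zozugkhagam.
Attach number plural -neg → zozugkhagamneg.
Attach definiteness indefinite -zen → zozugkhagamnegzen.
Nasal assimilation: no change.
Apply epenthesis: zozugkhagamnegzen → zozugokhagamonegozen.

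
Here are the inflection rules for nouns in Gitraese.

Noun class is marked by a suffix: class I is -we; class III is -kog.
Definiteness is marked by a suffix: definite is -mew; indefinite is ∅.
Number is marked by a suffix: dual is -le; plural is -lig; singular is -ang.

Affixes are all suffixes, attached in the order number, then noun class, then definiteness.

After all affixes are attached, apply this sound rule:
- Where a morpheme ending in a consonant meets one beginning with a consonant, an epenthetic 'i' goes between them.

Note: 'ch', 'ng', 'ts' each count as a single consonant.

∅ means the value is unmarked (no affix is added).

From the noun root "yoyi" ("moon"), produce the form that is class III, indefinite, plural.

yoyiligikog

Attach number plural -lig → yoyilig.
Attach noun class class III -kog → yoyiligkog.
definiteness = indefinite: zero marking, form stays yoyiligkog.
Apply epenthesis: yoyiligkog → yoyiligikog.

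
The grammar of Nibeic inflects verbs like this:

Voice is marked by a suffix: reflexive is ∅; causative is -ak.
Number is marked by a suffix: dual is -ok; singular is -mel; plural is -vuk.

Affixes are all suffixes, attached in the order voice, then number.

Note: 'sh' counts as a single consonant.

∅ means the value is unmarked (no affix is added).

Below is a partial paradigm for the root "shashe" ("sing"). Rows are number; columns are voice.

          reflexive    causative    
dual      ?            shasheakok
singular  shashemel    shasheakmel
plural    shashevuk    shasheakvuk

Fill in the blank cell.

voice = reflexive: zero marking, form stays shashe.
Attach number dual -ok → shasheok.

shasheok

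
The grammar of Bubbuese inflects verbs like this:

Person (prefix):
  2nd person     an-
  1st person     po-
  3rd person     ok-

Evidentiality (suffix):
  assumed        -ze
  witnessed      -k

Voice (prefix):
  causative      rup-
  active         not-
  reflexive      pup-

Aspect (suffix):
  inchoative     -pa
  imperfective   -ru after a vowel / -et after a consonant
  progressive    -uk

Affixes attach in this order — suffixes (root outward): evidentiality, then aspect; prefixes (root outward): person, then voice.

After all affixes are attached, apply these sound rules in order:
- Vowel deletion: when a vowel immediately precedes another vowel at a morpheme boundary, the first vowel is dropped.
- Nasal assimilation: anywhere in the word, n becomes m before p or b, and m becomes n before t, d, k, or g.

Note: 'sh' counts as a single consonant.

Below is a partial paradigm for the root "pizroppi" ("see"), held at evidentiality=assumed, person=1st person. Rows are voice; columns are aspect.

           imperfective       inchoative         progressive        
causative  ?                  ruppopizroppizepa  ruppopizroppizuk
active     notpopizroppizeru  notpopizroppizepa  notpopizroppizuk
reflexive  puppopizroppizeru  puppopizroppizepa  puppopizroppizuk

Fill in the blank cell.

ruppopizroppizeru

Attach evidentiality assumed -ze → pizroppize.
Attach person 1st person po- → popizroppize.
Attach voice causative rup- → ruppopizroppize.
Attach aspect imperfective -ru (after vowel 'e') → ruppopizroppizeru.
Vowel deletion: no change.
Nasal assimilation: no change.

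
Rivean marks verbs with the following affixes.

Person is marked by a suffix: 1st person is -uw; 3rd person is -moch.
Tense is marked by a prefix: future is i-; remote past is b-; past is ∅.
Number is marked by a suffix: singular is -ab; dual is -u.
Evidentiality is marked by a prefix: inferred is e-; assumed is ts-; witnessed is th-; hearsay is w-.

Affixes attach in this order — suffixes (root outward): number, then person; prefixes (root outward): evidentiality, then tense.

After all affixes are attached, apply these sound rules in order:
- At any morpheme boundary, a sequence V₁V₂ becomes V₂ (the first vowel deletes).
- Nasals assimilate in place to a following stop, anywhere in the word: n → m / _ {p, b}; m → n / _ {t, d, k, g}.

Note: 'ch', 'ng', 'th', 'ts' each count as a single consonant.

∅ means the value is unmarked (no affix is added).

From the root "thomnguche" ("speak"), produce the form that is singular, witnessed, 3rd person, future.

Attach evidentiality witnessed th- → ththomnguche.
Attach number singular -ab → ththomngucheab.
Attach tense future i- → iththomngucheab.
Attach person 3rd person -moch → iththomngucheabmoch.
Apply vowel deletion: iththomngucheabmoch → iththomnguchabmoch.
Nasal assimilation: no change.

iththomnguchabmoch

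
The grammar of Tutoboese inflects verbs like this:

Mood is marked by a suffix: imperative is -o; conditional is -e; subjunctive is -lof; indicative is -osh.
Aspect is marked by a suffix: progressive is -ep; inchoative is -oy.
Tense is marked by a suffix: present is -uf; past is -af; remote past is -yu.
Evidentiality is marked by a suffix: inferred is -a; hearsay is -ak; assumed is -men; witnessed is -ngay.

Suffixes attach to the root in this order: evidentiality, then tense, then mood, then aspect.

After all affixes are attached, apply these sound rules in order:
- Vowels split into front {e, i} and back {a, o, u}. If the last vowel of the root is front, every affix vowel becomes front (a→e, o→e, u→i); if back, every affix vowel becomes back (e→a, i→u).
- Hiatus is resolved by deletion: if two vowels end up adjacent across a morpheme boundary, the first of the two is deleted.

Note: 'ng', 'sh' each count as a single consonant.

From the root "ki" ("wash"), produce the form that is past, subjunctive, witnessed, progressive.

kingeyeflefep

Attach evidentiality witnessed -ngay → kingay.
Attach tense past -af → kingayaf.
Attach mood subjunctive -lof → kingayaflof.
Attach aspect progressive -ep → kingayaflofep.
Apply vowel harmony: kingayaflofep → kingeyeflefep.
Vowel deletion: no change.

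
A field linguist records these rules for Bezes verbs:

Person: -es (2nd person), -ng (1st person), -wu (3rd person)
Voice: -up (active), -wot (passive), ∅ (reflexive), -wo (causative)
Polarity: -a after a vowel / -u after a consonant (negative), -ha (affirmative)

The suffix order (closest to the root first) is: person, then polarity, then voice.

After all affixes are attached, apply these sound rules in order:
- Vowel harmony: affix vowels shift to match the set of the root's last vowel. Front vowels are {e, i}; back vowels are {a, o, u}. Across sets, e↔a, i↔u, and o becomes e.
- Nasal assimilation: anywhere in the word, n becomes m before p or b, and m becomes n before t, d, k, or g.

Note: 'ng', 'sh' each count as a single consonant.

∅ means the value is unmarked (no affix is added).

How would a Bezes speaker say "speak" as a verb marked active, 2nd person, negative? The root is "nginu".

Attach person 2nd person -es → nginues.
Attach polarity negative -u (after consonant 's') → nginuesu.
Attach voice active -up → nginuesuup.
Apply vowel harmony: nginuesuup → nginuasuup.
Nasal assimilation: no change.

nginuasuup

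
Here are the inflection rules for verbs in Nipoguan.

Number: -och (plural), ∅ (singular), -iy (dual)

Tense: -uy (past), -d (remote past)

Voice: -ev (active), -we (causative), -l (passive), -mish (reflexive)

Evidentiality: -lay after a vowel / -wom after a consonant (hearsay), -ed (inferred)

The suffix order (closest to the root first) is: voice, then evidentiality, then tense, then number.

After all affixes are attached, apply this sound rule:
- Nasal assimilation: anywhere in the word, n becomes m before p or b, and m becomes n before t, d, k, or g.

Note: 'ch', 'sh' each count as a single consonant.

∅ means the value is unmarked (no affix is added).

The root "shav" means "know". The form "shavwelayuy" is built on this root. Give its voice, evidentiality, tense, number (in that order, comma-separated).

causative, hearsay, past, singular

Segment: shav-we-lay-uy.
voice: -we → causative.
evidentiality: -lay/wom → hearsay.
tense: -uy → past.
number: ∅ → singular.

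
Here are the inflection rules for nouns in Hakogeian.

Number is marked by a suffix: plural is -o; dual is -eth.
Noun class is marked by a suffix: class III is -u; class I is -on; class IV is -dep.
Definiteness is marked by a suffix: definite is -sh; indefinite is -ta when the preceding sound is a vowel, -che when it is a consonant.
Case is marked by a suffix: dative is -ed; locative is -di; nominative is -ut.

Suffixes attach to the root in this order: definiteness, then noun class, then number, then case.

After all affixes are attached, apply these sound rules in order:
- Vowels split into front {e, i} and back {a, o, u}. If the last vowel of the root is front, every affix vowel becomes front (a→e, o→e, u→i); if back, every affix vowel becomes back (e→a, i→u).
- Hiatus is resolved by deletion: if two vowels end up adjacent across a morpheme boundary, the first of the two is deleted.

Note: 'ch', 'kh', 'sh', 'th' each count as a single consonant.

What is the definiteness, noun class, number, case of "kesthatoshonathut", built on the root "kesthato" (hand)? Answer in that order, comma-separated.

definite, class I, dual, nominative

Segment: kesthato-sh-on-eth-ut.
definiteness: -sh → definite.
noun class: -on → class I.
number: -eth → dual.
case: -ut → nominative.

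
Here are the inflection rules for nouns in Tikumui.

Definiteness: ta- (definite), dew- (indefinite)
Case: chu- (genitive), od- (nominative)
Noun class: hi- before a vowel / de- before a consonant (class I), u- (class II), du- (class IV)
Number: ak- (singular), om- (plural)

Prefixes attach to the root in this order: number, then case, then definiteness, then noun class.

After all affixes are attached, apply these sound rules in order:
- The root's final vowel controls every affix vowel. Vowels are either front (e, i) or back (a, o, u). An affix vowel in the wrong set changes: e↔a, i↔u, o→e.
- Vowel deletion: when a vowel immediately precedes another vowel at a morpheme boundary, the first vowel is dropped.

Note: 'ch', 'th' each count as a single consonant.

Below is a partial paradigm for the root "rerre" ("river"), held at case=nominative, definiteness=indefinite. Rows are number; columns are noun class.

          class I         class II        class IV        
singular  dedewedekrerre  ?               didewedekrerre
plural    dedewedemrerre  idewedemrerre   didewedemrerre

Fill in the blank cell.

idewedekrerre

Attach number singular ak- → akrerre.
Attach case nominative od- → odakrerre.
Attach definiteness indefinite dew- → dewodakrerre.
Attach noun class class II u- → udewodakrerre.
Apply vowel harmony: udewodakrerre → idewedekrerre.
Vowel deletion: no change.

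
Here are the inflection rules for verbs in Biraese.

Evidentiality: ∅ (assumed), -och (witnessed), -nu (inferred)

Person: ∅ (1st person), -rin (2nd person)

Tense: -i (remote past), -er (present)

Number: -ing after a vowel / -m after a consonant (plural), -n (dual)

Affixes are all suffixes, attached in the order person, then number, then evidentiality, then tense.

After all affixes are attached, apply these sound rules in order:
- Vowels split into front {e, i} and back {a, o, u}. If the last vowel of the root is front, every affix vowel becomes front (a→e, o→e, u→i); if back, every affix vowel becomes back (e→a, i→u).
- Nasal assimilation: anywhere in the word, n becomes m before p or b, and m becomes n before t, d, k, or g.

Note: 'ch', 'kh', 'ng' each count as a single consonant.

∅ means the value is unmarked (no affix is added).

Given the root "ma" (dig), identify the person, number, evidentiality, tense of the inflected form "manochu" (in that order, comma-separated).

1st person, dual, witnessed, remote past

Segment: ma-n-och-i.
person: ∅ → 1st person.
number: -n → dual.
evidentiality: -och → witnessed.
tense: -i → remote past.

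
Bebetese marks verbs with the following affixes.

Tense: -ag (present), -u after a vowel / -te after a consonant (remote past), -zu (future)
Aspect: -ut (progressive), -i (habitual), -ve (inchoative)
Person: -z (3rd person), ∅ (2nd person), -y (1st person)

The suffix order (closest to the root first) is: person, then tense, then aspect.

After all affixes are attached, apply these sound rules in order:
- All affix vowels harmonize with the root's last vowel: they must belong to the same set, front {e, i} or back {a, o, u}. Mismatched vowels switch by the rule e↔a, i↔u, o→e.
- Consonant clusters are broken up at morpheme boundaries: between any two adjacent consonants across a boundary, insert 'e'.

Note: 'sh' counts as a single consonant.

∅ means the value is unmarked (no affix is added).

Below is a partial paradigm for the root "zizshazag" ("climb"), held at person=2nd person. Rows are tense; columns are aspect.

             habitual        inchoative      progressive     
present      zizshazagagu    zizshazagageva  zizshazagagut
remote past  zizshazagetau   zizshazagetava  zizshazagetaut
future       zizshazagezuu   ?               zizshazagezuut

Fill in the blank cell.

zizshazagezuva

person = 2nd person: zero marking, form stays zizshazag.
Attach tense future -zu → zizshazagzu.
Attach aspect inchoative -ve → zizshazagzuve.
Apply vowel harmony: zizshazagzuve → zizshazagzuva.
Apply epenthesis: zizshazagzuva → zizshazagezuva.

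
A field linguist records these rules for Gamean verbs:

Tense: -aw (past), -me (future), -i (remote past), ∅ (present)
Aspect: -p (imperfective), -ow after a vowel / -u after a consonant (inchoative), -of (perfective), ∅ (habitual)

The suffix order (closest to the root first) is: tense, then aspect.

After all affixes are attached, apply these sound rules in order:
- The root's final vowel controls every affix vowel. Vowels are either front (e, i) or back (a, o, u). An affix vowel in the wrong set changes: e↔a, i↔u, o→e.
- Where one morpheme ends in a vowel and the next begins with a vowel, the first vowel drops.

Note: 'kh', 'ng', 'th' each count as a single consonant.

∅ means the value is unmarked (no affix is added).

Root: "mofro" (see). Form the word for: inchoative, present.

mofrow

tense = present: zero marking, form stays mofro.
Attach aspect inchoative -ow (after vowel 'o') → mofroow.
Vowel harmony: no change.
Apply vowel deletion: mofroow → mofrow.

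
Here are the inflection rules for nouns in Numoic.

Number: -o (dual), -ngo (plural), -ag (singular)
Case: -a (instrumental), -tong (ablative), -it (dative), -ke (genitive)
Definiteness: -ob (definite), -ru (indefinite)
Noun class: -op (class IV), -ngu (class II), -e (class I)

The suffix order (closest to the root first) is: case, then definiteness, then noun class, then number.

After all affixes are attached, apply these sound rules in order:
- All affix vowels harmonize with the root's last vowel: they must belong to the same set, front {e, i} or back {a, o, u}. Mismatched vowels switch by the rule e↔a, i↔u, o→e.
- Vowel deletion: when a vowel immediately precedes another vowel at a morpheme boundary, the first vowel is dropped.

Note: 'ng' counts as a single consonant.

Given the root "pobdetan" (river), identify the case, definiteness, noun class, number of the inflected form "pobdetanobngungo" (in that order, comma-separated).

instrumental, definite, class II, plural

Segment: pobdetan-a-ob-ngu-ngo.
case: -a → instrumental.
definiteness: -ob → definite.
noun class: -ngu → class II.
number: -ngo → plural.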